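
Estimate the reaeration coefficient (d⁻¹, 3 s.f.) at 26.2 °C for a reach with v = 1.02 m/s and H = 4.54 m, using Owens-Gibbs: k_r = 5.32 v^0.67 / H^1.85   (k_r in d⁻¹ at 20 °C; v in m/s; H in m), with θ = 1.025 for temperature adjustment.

k_r(20) = 5.32 × 1.02^0.67 / 4.54^1.85 = 5.32 × 1.013 / 16.43 = 0.3282 d⁻¹.
k_r(26.2) = 0.3282 × 1.025^(26.2−20) = 0.3282 × 1.165 = 0.3825 d⁻¹.

k_r ≈ 0.382 d⁻¹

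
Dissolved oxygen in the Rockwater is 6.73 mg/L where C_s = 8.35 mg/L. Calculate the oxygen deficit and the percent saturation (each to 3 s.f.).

D ≈ 1.62 mg/L; 80.6 % saturation

D = C_s − C = 8.35 − 6.73 = 1.62 mg/L.
% saturation = 6.73/8.35 × 100 = 80.6 %.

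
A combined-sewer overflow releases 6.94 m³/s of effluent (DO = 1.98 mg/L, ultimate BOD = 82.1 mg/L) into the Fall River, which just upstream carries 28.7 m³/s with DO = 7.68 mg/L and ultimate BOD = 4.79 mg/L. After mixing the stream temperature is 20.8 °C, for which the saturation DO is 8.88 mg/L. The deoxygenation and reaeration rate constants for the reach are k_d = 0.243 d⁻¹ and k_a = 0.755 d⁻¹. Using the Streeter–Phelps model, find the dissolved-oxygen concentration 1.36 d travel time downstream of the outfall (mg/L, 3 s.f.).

Mixed DO = (28.7×7.68 + 6.94×1.98)/(28.7+6.94) = 234.2/35.64 = 6.570 mg/L.
Mixed L₀ = (28.7×4.79 + 6.94×82.1)/(35.64) = 707.2/35.64 = 19.84 mg/L.
Initial deficit D₀ = C_s − DO₀ = 8.88 − 6.570 = 2.310 mg/L.
D(1.36) = [0.243×19.84/(0.755−0.243)](e^(−0.243×1.36) − e^(−0.755×1.36)) + 2.310 e^(−0.755×1.36)
= 9.418 × (0.7186 − 0.3582) + 2.310 × 0.3582 = 4.222 mg/L.
DO = 8.88 − 4.222 = 4.658 mg/L.

DO ≈ 4.66 mg/L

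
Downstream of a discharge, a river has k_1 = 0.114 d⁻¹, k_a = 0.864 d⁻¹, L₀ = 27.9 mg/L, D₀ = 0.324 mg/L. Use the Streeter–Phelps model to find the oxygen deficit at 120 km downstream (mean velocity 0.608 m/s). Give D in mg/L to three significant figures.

D ≈ 2.72 mg/L

Travel time t = x/v = 120 km / (0.608 m/s) = 120000 m / 0.608 m/s = 197400 s = 2.284 d.
k_1 L₀/(k_a−k_1) = 0.114×27.9/(0.864−0.114) = 3.181/0.7500 = 4.241 mg/L.
e^(−k_1 t) = e^(−0.114×2.284) = 0.7707; e^(−k_a t) = e^(−0.864×2.284) = 0.1389.
D = 4.241 × (0.7707 − 0.1389) + 0.324 × 0.1389 = 2.679 + 0.04502 = 2.724 mg/L.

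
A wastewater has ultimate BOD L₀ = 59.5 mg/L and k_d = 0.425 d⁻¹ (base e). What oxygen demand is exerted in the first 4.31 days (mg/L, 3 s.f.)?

y ≈ 50.0 mg/L

y_t = L₀(1 − e^(−k_d t)) = 59.5 × (1 − e^(−0.425×4.31))
= 59.5 × (1 − 0.1601) = 59.5 × 0.8399 = 49.97 mg/L.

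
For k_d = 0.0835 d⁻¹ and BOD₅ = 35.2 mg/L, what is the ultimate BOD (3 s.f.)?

BOD₅ = L₀(1 − e^(−5k_d)) ⇒ L₀ = BOD₅ / (1 − e^(−5×0.0835))
= 35.2 / (1 − 0.6587) = 35.2 / 0.3413 = 103.1 mg/L.

L₀ ≈ 103 mg/L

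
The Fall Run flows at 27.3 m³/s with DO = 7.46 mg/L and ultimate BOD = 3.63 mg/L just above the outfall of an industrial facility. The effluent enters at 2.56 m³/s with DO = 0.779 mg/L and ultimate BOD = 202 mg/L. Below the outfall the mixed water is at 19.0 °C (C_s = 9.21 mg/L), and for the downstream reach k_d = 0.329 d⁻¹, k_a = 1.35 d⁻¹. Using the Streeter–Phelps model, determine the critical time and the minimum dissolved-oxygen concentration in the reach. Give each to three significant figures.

Mixed DO = (27.3×7.46 + 2.56×0.779)/(27.3+2.56) = 205.7/29.86 = 6.887 mg/L.
Mixed L₀ = (27.3×3.63 + 2.56×202)/(29.86) = 616.2/29.86 = 20.64 mg/L.
Initial deficit D₀ = C_s − DO₀ = 9.21 − 6.887 = 2.323 mg/L.
t_c = (1/1.021) ln[(1.35/0.329)(1 − 2.323×1.021/(0.329×20.64))] = 0.9794 × ln(2.670) = 0.9619 d.
D_c = (0.329/1.35) × 20.64 × e^(−0.329×0.9619) = 0.2437 × 20.64 × 0.7287 = 3.665 mg/L.
Minimum DO = 9.21 − 3.665 = 5.545 mg/L.

t_c ≈ 0.962 d; minimum DO ≈ 5.55 mg/L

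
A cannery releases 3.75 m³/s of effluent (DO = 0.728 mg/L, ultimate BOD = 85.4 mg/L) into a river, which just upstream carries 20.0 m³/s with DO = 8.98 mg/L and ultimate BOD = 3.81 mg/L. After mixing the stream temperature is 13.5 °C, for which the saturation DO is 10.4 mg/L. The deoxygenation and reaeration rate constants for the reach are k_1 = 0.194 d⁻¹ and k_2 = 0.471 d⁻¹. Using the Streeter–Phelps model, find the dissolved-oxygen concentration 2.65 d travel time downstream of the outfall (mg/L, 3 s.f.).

DO ≈ 5.98 mg/L

Mixed DO = (20.0×8.98 + 3.75×0.728)/(20.0+3.75) = 182.3/23.75 = 7.677 mg/L.
Mixed L₀ = (20.0×3.81 + 3.75×85.4)/(23.75) = 396.4/23.75 = 16.69 mg/L.
Initial deficit D₀ = C_s − DO₀ = 10.4 − 7.677 = 2.723 mg/L.
D(2.65) = [0.194×16.69/(0.471−0.194)](e^(−0.194×2.65) − e^(−0.471×2.65)) + 2.723 e^(−0.471×2.65)
= 11.69 × (0.5980 − 0.2870) + 2.723 × 0.2870 = 4.417 mg/L.
DO = 10.4 − 4.417 = 5.983 mg/L.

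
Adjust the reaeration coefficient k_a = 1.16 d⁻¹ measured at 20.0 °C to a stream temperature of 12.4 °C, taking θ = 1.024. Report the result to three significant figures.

k_a ≈ 0.969 d⁻¹

k_a(T₂) = k_a(T₁) · θ^(T₂−T₁) = 1.16 × 1.024^(12.4−20.0)
= 1.16 × 1.024^-7.60 = 1.16 × 0.8351 = 0.9687 d⁻¹.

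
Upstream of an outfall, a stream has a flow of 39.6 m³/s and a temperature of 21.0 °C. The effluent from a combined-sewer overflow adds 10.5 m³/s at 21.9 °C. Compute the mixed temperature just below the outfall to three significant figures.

21.2 °C

Flow-weighted mixing: C = (Q_r C_r + Q_w C_w)/(Q_r + Q_w)
= (39.6×21.0 + 10.5×21.9)/(39.6 + 10.5) = 1062/50.10 = 21.19 °C.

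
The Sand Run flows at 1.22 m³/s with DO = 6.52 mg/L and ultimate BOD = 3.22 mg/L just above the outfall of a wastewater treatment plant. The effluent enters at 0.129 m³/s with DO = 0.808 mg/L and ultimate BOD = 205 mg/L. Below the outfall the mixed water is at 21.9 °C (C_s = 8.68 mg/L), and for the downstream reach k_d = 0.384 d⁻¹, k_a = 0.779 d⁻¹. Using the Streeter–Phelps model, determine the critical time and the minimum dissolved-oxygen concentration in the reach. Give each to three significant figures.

t_c ≈ 1.46 d; minimum DO ≈ 2.34 mg/L

Mixed DO = (1.22×6.52 + 0.129×0.808)/(1.22+0.129) = 8.059/1.349 = 5.974 mg/L.
Mixed L₀ = (1.22×3.22 + 0.129×205)/(1.349) = 30.37/1.349 = 22.52 mg/L.
Initial deficit D₀ = C_s − DO₀ = 8.68 − 5.974 = 2.706 mg/L.
t_c = (1/0.3950) ln[(0.779/0.384)(1 − 2.706×0.3950/(0.384×22.52))] = 2.532 × ln(1.778) = 1.457 d.
D_c = (0.384/0.779) × 22.52 × e^(−0.384×1.457) = 0.4929 × 22.52 × 0.5716 = 6.344 mg/L.
Minimum DO = 8.68 − 6.344 = 2.336 mg/L.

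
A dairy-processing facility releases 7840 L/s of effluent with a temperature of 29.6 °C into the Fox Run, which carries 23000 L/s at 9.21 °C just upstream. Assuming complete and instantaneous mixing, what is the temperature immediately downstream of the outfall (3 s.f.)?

14.4 °C

Flow-weighted mixing: C = (Q_r C_r + Q_w C_w)/(Q_r + Q_w)
= (23000×9.21 + 7840×29.6)/(23000 + 7840) = 443900/30840 = 14.39 °C.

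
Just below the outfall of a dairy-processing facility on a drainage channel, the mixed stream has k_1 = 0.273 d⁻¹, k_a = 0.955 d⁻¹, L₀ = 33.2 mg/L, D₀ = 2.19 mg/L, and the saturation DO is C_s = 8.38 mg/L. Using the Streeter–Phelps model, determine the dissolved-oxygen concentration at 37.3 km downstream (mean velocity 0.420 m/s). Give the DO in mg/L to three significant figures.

DO ≈ 2.50 mg/L

Travel time t = x/v = 37.3 km / (0.420 m/s) = 37300 m / 0.420 m/s = 88810 s = 1.028 d.
k_1 L₀/(k_a−k_1) = 0.273×33.2/(0.955−0.273) = 9.064/0.6820 = 13.29 mg/L.
e^(−k_1 t) = e^(−0.273×1.028) = 0.7553; e^(−k_a t) = e^(−0.955×1.028) = 0.3747.
D = 13.29 × (0.7553 − 0.3747) + 2.19 × 0.3747 = 5.058 + 0.8206 = 5.879 mg/L.
DO = C_s − D = 8.38 − 5.879 = 2.501 mg/L.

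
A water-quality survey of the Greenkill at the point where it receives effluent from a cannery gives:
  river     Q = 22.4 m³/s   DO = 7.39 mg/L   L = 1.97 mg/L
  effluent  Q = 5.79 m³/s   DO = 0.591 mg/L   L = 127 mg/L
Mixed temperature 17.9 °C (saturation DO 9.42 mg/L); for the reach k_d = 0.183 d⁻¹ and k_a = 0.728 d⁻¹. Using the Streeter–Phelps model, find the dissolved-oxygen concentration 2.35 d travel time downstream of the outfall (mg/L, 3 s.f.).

DO ≈ 4.44 mg/L

Mixed DO = (22.4×7.39 + 5.79×0.591)/(22.4+5.79) = 169.0/28.19 = 5.994 mg/L.
Mixed L₀ = (22.4×1.97 + 5.79×127)/(28.19) = 779.5/28.19 = 27.65 mg/L.
Initial deficit D₀ = C_s − DO₀ = 9.42 − 5.994 = 3.426 mg/L.
D(2.35) = [0.183×27.65/(0.728−0.183)](e^(−0.183×2.35) − e^(−0.728×2.35)) + 3.426 e^(−0.728×2.35)
= 9.284 × (0.6505 − 0.1807) + 3.426 × 0.1807 = 4.981 mg/L.
DO = 9.42 − 4.981 = 4.439 mg/L.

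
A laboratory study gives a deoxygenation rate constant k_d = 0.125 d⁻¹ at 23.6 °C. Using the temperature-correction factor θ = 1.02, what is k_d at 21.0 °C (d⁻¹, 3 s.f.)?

k_d ≈ 0.119 d⁻¹

k_d(T₂) = k_d(T₁) · θ^(T₂−T₁) = 0.125 × 1.02^(21.0−23.6)
= 0.125 × 1.02^-2.60 = 0.125 × 0.9498 = 0.1187 d⁻¹.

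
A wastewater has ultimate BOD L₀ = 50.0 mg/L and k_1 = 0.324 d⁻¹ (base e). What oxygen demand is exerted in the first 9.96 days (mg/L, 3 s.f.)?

y ≈ 48.0 mg/L

y_t = L₀(1 − e^(−k_1 t)) = 50.0 × (1 − e^(−0.324×9.96))
= 50.0 × (1 − 0.03967) = 50.0 × 0.9603 = 48.02 mg/L.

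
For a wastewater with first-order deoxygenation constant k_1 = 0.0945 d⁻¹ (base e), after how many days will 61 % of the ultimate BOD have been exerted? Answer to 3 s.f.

y/L₀ = 1 − e^(−k_1 t) = 0.61 ⇒ e^(−k_1 t) = 0.390
t = −ln(0.390) / 0.0945 = 0.9416 / 0.0945 = 9.964 d.

t ≈ 9.96 d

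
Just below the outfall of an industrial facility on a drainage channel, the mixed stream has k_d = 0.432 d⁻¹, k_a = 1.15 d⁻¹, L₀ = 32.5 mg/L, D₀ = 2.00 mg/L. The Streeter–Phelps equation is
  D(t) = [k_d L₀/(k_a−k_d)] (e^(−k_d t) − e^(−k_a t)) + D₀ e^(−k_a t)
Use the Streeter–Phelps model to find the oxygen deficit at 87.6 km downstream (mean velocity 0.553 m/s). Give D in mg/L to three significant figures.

D ≈ 6.72 mg/L

Travel time t = x/v = 87.6 km / (0.553 m/s) = 87600 m / 0.553 m/s = 158400 s = 1.833 d.
k_d L₀/(k_a−k_d) = 0.432×32.5/(1.15−0.432) = 14.04/0.7180 = 19.55 mg/L.
e^(−k_d t) = e^(−0.432×1.833) = 0.4529; e^(−k_a t) = e^(−1.15×1.833) = 0.1214.
D = 19.55 × (0.4529 − 0.1214) + 2.00 × 0.1214 = 6.482 + 0.2429 = 6.725 mg/L.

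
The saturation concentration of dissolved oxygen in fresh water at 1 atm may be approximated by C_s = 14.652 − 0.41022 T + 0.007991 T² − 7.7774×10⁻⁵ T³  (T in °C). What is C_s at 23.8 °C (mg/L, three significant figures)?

C_s = 14.652 − 0.41022×23.8 + 0.007991×23.8² − 7.7774×10⁻⁵×23.8³ = 8.367 mg/L.

C_s ≈ 8.37 mg/L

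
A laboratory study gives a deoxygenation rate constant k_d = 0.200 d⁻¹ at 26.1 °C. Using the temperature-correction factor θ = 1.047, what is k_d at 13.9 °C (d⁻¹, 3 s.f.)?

k_d ≈ 0.114 d⁻¹

k_d(T₂) = k_d(T₁) · θ^(T₂−T₁) = 0.200 × 1.047^(13.9−26.1)
= 0.200 × 1.047^-12.2 = 0.200 × 0.5710 = 0.1142 d⁻¹.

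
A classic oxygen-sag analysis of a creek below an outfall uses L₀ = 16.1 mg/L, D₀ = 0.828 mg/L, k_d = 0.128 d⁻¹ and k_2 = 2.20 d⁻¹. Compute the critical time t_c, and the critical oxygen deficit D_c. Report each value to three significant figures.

t_c ≈ 0.510 d; D_c ≈ 0.877 mg/L

With k_2/k_d = 17.19 and 1 − D₀(k_2−k_d)/(k_d L₀) = 0.1675,
t_c = ln(17.19 × 0.1675) / (2.20 − 0.128) = ln(2.879) / 2.072 = 1.057/2.072 = 0.5103 d.
D_c = (k_d/k_2) L₀ e^(−k_d t_c) = (0.128/2.20) × 16.1 × e^(−0.128×0.5103) = 0.05818 × 16.1 × 0.9368 = 0.8775 mg/L.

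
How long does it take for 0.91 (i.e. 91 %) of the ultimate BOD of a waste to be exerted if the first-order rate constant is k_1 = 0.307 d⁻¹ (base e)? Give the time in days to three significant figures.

t ≈ 7.84 d

y/L₀ = 1 − e^(−k_1 t) = 0.91 ⇒ e^(−k_1 t) = 0.0900
t = −ln(0.0900) / 0.307 = 2.408 / 0.307 = 7.843 d.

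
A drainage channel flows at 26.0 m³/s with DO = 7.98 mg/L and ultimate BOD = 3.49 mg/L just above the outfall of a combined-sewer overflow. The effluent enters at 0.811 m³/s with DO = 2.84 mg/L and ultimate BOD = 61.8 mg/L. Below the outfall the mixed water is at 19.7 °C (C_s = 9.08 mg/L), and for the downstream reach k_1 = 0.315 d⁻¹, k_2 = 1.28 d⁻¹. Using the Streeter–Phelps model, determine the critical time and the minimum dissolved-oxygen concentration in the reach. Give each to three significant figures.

Mixed DO = (26.0×7.98 + 0.811×2.84)/(26.0+0.811) = 209.8/26.81 = 7.825 mg/L.
Mixed L₀ = (26.0×3.49 + 0.811×61.8)/(26.81) = 140.9/26.81 = 5.254 mg/L.
Initial deficit D₀ = C_s − DO₀ = 9.08 − 7.825 = 1.255 mg/L.
t_c = (1/0.9650) ln[(1.28/0.315)(1 − 1.255×0.9650/(0.315×5.254))] = 1.036 × ln(1.089) = 0.08810 d.
D_c = (0.315/1.28) × 5.254 × e^(−0.315×0.08810) = 0.2461 × 5.254 × 0.9726 = 1.258 mg/L.
Minimum DO = 9.08 − 1.258 = 7.822 mg/L.

t_c ≈ 0.0881 d; minimum DO ≈ 7.82 mg/L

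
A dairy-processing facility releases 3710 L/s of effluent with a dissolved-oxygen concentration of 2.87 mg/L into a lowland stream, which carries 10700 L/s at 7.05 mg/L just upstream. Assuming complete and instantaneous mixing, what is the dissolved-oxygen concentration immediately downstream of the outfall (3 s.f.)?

5.97 mg/L

Flow-weighted mixing: C = (Q_r C_r + Q_w C_w)/(Q_r + Q_w)
= (10700×7.05 + 3710×2.87)/(10700 + 3710) = 86080/14410 = 5.974 mg/L.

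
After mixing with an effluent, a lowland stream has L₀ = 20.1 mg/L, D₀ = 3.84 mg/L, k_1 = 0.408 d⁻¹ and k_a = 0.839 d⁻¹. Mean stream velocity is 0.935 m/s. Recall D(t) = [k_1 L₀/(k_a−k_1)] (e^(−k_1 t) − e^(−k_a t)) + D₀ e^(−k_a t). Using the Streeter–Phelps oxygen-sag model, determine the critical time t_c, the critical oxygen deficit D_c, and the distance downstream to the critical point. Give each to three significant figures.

t_c ≈ 1.15 d; D_c ≈ 6.11 mg/L; x_c ≈ 92.9 km

With k_a/k_1 = 2.056 and 1 − D₀(k_a−k_1)/(k_1 L₀) = 0.7982,
t_c = ln(2.056 × 0.7982) / (0.839 − 0.408) = ln(1.641) / 0.4310 = 0.4955/0.4310 = 1.150 d.
L(t_c) = L₀ e^(−k_1 t_c) = 20.1 × 0.6256 = 12.57 mg/L, and at the critical point k_a D_c = k_1 L, so D_c = (0.408/0.839) × 12.57 = 6.115 mg/L.
x_c = v t_c = 0.935 m/s × 1.150 d × 86400 s/d = 92880 m ≈ 92.9 km.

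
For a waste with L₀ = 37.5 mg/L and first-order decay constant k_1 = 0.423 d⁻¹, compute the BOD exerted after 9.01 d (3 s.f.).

y ≈ 36.7 mg/L

y_t = L₀(1 − e^(−k_1 t)) = 37.5 × (1 − e^(−0.423×9.01))
= 37.5 × (1 − 0.02212) = 37.5 × 0.9779 = 36.67 mg/L.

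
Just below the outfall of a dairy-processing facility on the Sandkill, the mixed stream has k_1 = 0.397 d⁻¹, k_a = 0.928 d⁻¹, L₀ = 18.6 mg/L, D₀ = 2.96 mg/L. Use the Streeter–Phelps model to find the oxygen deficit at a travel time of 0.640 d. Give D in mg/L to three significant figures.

k_1 L₀/(k_a−k_1) = 0.397×18.6/(0.928−0.397) = 7.384/0.5310 = 13.91 mg/L.
e^(−k_1 t) = e^(−0.397×0.6400) = 0.7756; e^(−k_a t) = e^(−0.928×0.6400) = 0.5522.
D = 13.91 × (0.7756 − 0.5522) + 2.96 × 0.5522 = 3.108 + 1.634 = 4.742 mg/L.

D ≈ 4.74 mg/L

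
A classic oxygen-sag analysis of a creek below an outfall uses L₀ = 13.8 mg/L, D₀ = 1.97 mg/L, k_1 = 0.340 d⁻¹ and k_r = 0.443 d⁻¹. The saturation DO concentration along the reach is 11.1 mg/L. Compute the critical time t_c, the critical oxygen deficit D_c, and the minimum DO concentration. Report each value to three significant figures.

With k_r/k_1 = 1.303 and 1 − D₀(k_r−k_1)/(k_1 L₀) = 0.9568,
t_c = ln(1.303 × 0.9568) / (0.443 − 0.340) = ln(1.247) / 0.1030 = 0.2204/0.1030 = 2.140 d.
D_c = (k_1/k_r) L₀ e^(−k_1 t_c) = (0.340/0.443) × 13.8 × e^(−0.340×2.140) = 0.7675 × 13.8 × 0.4831 = 5.116 mg/L.
Minimum DO = C_s − D_c = 11.1 − 5.116 = 5.984 mg/L.

t_c ≈ 2.14 d; D_c ≈ 5.12 mg/L; min DO ≈ 5.98 mg/L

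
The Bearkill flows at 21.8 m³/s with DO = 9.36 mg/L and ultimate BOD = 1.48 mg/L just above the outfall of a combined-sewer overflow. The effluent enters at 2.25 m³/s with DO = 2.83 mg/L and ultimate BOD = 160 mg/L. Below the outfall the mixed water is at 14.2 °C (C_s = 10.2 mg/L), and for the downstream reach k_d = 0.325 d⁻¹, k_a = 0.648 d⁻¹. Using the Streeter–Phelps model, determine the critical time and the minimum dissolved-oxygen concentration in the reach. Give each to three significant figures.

t_c ≈ 1.85 d; minimum DO ≈ 5.72 mg/L

Mixed DO = (21.8×9.36 + 2.25×2.83)/(21.8+2.25) = 210.4/24.05 = 8.749 mg/L.
Mixed L₀ = (21.8×1.48 + 2.25×160)/(24.05) = 392.3/24.05 = 16.31 mg/L.
Initial deficit D₀ = C_s − DO₀ = 10.2 − 8.749 = 1.451 mg/L.
t_c = (1/0.3230) ln[(0.648/0.325)(1 − 1.451×0.3230/(0.325×16.31))] = 3.096 × ln(1.818) = 1.850 d.
D_c = (0.325/0.648) × 16.31 × e^(−0.325×1.850) = 0.5015 × 16.31 × 0.5482 = 4.484 mg/L.
Minimum DO = 10.2 − 4.484 = 5.716 mg/L.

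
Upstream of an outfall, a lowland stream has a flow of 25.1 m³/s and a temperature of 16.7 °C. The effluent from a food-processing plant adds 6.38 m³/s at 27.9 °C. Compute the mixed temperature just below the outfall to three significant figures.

Flow-weighted mixing: C = (Q_r C_r + Q_w C_w)/(Q_r + Q_w)
= (25.1×16.7 + 6.38×27.9)/(25.1 + 6.38) = 597.2/31.48 = 18.97 °C.

19.0 °C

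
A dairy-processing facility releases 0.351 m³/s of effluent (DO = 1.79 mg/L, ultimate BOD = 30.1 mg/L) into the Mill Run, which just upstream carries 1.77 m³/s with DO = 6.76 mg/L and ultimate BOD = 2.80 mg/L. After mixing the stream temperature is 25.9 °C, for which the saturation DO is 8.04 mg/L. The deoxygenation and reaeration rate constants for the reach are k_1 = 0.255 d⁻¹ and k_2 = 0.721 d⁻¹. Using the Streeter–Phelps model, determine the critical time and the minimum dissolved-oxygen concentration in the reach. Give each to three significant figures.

t_c ≈ 0.633 d; minimum DO ≈ 5.84 mg/L

Mixed DO = (1.77×6.76 + 0.351×1.79)/(1.77+0.351) = 12.59/2.121 = 5.938 mg/L.
Mixed L₀ = (1.77×2.80 + 0.351×30.1)/(2.121) = 15.52/2.121 = 7.318 mg/L.
Initial deficit D₀ = C_s − DO₀ = 8.04 − 5.938 = 2.102 mg/L.
t_c = (1/0.4660) ln[(0.721/0.255)(1 − 2.102×0.4660/(0.255×7.318))] = 2.146 × ln(1.343) = 0.6327 d.
D_c = (0.255/0.721) × 7.318 × e^(−0.255×0.6327) = 0.3537 × 7.318 × 0.8510 = 2.203 mg/L.
Minimum DO = 8.04 − 2.203 = 5.837 mg/L.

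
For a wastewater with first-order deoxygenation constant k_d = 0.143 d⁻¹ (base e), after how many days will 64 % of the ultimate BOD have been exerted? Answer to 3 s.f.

t ≈ 7.14 d

y/L₀ = 1 − e^(−k_d t) = 0.64 ⇒ e^(−k_d t) = 0.360
t = −ln(0.360) / 0.143 = 1.022 / 0.143 = 7.144 d.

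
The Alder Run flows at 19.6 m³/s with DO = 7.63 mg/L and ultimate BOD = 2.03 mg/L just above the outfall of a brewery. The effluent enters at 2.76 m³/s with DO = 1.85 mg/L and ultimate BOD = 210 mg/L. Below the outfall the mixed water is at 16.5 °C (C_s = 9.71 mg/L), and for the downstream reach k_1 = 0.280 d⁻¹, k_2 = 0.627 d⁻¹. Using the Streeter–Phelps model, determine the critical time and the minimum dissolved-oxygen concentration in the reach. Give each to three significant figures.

t_c ≈ 1.94 d; minimum DO ≈ 2.52 mg/L

Mixed DO = (19.6×7.63 + 2.76×1.85)/(19.6+2.76) = 154.7/22.36 = 6.917 mg/L.
Mixed L₀ = (19.6×2.03 + 2.76×210)/(22.36) = 619.4/22.36 = 27.70 mg/L.
Initial deficit D₀ = C_s − DO₀ = 9.71 − 6.917 = 2.793 mg/L.
t_c = (1/0.3470) ln[(0.627/0.280)(1 − 2.793×0.3470/(0.280×27.70))] = 2.882 × ln(1.959) = 1.938 d.
D_c = (0.280/0.627) × 27.70 × e^(−0.280×1.938) = 0.4466 × 27.70 × 0.5811 = 7.189 mg/L.
Minimum DO = 9.71 − 7.189 = 2.521 mg/L.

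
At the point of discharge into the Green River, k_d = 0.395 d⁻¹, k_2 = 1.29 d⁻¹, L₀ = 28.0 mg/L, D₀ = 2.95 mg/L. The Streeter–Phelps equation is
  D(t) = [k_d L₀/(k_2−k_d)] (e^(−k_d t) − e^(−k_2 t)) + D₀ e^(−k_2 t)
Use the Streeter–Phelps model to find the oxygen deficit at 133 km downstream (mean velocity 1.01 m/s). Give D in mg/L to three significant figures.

Travel time t = x/v = 133 km / (1.01 m/s) = 133000 m / 1.01 m/s = 131700 s = 1.524 d.
k_d L₀/(k_2−k_d) = 0.395×28.0/(1.29−0.395) = 11.06/0.8950 = 12.36 mg/L.
e^(−k_d t) = e^(−0.395×1.524) = 0.5477; e^(−k_2 t) = e^(−1.29×1.524) = 0.1400.
D = 12.36 × (0.5477 − 0.1400) + 2.95 × 0.1400 = 5.038 + 0.4130 = 5.451 mg/L.

D ≈ 5.45 mg/L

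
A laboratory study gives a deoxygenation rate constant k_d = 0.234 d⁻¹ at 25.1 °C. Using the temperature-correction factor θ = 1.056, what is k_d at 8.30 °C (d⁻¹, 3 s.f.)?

k_d(T₂) = k_d(T₁) · θ^(T₂−T₁) = 0.234 × 1.056^(8.30−25.1)
= 0.234 × 1.056^-16.8 = 0.234 × 0.4004 = 0.09368 d⁻¹.

k_d ≈ 0.0937 d⁻¹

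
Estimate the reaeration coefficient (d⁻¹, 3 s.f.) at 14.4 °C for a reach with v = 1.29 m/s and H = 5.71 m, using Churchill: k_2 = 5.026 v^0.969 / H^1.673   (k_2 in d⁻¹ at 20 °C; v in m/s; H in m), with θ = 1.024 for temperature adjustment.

k_2 ≈ 0.305 d⁻¹

k_2(20) = 5.026 × 1.29^0.969 / 5.71^1.673 = 5.026 × 1.280 / 18.44 = 0.3488 d⁻¹.
k_2(14.4) = 0.3488 × 1.024^(14.4−20) = 0.3488 × 0.8756 = 0.3054 d⁻¹.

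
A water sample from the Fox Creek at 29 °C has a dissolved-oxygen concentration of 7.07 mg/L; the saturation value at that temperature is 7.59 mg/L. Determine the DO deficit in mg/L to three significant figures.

D ≈ 0.520 mg/L

D = C_s − C = 7.59 − 7.07 = 0.520 mg/L.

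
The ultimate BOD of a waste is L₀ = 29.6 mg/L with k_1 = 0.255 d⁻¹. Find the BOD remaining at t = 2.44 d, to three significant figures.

L_t = L₀ e^(−k_1 t) = 29.6 × e^(−0.255×2.44) = 29.6 × 0.5368 = 15.89 mg/L.

L ≈ 15.9 mg/L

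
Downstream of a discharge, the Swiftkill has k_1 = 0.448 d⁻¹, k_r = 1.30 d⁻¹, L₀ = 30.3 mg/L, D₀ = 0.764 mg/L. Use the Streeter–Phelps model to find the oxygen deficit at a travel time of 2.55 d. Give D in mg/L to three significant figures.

k_1 L₀/(k_r−k_1) = 0.448×30.3/(1.30−0.448) = 13.57/0.8520 = 15.93 mg/L.
e^(−k_1 t) = e^(−0.448×2.550) = 0.3191; e^(−k_r t) = e^(−1.30×2.550) = 0.03633.
D = 15.93 × (0.3191 − 0.03633) + 0.764 × 0.03633 = 4.504 + 0.02776 = 4.532 mg/L.

D ≈ 4.53 mg/L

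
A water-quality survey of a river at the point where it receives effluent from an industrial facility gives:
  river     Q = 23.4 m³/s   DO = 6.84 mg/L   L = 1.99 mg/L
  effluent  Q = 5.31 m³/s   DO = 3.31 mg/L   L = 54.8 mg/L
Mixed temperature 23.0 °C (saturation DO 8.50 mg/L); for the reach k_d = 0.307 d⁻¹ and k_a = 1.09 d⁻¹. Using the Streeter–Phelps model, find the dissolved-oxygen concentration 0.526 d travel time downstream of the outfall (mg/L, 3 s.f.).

DO ≈ 5.87 mg/L

Mixed DO = (23.4×6.84 + 5.31×3.31)/(23.4+5.31) = 177.6/28.71 = 6.187 mg/L.
Mixed L₀ = (23.4×1.99 + 5.31×54.8)/(28.71) = 337.6/28.71 = 11.76 mg/L.
Initial deficit D₀ = C_s − DO₀ = 8.50 − 6.187 = 2.313 mg/L.
D(0.526) = [0.307×11.76/(1.09−0.307)](e^(−0.307×0.526) − e^(−1.09×0.526)) + 2.313 e^(−1.09×0.526)
= 4.610 × (0.8509 − 0.5636) + 2.313 × 0.5636 = 2.628 mg/L.
DO = 8.50 − 2.628 = 5.872 mg/L.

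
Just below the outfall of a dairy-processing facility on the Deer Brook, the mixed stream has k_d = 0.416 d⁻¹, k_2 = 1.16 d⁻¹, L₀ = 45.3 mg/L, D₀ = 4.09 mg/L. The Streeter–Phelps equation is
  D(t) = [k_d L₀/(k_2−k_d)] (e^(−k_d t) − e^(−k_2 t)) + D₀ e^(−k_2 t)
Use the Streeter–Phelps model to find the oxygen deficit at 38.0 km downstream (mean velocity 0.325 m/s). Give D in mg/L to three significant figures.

Travel time t = x/v = 38.0 km / (0.325 m/s) = 38000 m / 0.325 m/s = 116900 s = 1.353 d.
k_d L₀/(k_2−k_d) = 0.416×45.3/(1.16−0.416) = 18.84/0.7440 = 25.33 mg/L.
e^(−k_d t) = e^(−0.416×1.353) = 0.5695; e^(−k_2 t) = e^(−1.16×1.353) = 0.2081.
D = 25.33 × (0.5695 − 0.2081) + 4.09 × 0.2081 = 9.155 + 0.8511 = 10.01 mg/L.

D ≈ 10.0 mg/L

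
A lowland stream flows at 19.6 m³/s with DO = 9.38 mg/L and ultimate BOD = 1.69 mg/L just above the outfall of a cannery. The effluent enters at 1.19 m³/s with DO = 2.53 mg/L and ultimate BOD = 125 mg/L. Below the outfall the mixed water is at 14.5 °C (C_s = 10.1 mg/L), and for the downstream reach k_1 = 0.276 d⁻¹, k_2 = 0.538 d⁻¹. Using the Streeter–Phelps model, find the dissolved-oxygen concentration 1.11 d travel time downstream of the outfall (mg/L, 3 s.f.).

DO ≈ 7.78 mg/L

Mixed DO = (19.6×9.38 + 1.19×2.53)/(19.6+1.19) = 186.9/20.79 = 8.988 mg/L.
Mixed L₀ = (19.6×1.69 + 1.19×125)/(20.79) = 181.9/20.79 = 8.748 mg/L.
Initial deficit D₀ = C_s − DO₀ = 10.1 − 8.988 = 1.112 mg/L.
D(1.11) = [0.276×8.748/(0.538−0.276)](e^(−0.276×1.11) − e^(−0.538×1.11)) + 1.112 e^(−0.538×1.11)
= 9.216 × (0.7361 − 0.5504) + 1.112 × 0.5504 = 2.324 mg/L.
DO = 10.1 − 2.324 = 7.776 mg/L.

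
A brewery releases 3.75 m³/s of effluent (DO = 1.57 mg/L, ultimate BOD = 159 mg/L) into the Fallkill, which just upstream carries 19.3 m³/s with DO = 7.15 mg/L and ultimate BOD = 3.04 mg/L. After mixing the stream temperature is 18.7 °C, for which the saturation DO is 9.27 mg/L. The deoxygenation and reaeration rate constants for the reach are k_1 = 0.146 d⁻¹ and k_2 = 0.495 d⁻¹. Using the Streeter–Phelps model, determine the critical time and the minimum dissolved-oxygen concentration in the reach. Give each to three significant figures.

t_c ≈ 2.66 d; minimum DO ≈ 3.58 mg/L

Mixed DO = (19.3×7.15 + 3.75×1.57)/(19.3+3.75) = 143.9/23.05 = 6.242 mg/L.
Mixed L₀ = (19.3×3.04 + 3.75×159)/(23.05) = 654.9/23.05 = 28.41 mg/L.
Initial deficit D₀ = C_s − DO₀ = 9.27 − 6.242 = 3.028 mg/L.
t_c = (1/0.3490) ln[(0.495/0.146)(1 − 3.028×0.3490/(0.146×28.41))] = 2.865 × ln(2.527) = 2.656 d.
D_c = (0.146/0.495) × 28.41 × e^(−0.146×2.656) = 0.2949 × 28.41 × 0.6786 = 5.687 mg/L.
Minimum DO = 9.27 − 5.687 = 3.583 mg/L.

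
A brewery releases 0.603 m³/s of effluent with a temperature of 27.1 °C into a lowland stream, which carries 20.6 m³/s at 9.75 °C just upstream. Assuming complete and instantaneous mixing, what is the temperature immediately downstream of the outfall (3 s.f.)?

10.2 °C

Flow-weighted mixing: C = (Q_r C_r + Q_w C_w)/(Q_r + Q_w)
= (20.6×9.75 + 0.603×27.1)/(20.6 + 0.603) = 217.2/21.20 = 10.24 °C.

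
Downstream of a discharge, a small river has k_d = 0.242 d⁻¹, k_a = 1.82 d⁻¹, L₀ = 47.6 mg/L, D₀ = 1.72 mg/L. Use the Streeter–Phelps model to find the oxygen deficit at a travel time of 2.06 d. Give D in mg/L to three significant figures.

D ≈ 4.30 mg/L

k_d L₀/(k_a−k_d) = 0.242×47.6/(1.82−0.242) = 11.52/1.578 = 7.300 mg/L.
e^(−k_d t) = e^(−0.242×2.060) = 0.6074; e^(−k_a t) = e^(−1.82×2.060) = 0.02354.
D = 7.300 × (0.6074 − 0.02354) + 1.72 × 0.02354 = 4.262 + 0.04048 = 4.303 mg/L.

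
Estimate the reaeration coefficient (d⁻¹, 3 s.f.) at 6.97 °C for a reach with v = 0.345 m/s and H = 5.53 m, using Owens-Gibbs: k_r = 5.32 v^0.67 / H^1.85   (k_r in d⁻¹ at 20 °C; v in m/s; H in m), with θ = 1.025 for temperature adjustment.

k_r ≈ 0.0799 d⁻¹

k_r(20) = 5.32 × 0.345^0.67 / 5.53^1.85 = 5.32 × 0.4902 / 23.66 = 0.1102 d⁻¹.
k_r(6.97) = 0.1102 × 1.025^(6.97−20) = 0.1102 × 0.7249 = 0.07989 d⁻¹.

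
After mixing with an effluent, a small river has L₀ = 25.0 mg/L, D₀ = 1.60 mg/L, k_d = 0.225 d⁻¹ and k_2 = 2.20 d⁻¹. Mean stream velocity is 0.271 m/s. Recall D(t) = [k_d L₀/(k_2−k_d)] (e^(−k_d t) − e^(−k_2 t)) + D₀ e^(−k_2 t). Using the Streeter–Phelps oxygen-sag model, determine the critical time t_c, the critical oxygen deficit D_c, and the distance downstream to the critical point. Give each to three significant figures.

t_c ≈ 0.737 d; D_c ≈ 2.17 mg/L; x_c ≈ 17.3 km

At the critical point dD/dt = 0, so k_d L₀ e^(−k_d t) = k_2 D. Substituting D(t) from the Streeter–Phelps equation and solving for t gives
t_c = ln[(k_2/k_d)(1 − D₀(k_2−k_d)/(k_d L₀))] / (k_2−k_d).
Here k_2−k_d = 1.975 d⁻¹ and 1 − D₀(k_2−k_d)/(k_d L₀) = 1 − 1.60×1.975/(0.225×25.0) = 0.4382, so
t_c = ln(9.778 × 0.4382) / 1.975 = 1.455 / 1.975 = 0.7368 d.
D_c = (k_d/k_2) L₀ e^(−k_d t_c) = (0.225/2.20) × 25.0 × e^(−0.225×0.7368) = 0.1023 × 25.0 × 0.8472 = 2.166 mg/L.
x_c = v t_c = 0.271 m/s × 0.7368 d × 86400 s/d = 17250 m ≈ 17.3 km.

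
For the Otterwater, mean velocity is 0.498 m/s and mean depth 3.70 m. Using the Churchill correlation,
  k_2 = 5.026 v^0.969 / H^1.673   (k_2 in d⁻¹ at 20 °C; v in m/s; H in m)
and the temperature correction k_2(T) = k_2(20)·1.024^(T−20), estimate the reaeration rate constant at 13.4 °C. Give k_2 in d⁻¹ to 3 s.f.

k_2 ≈ 0.245 d⁻¹

k_2(20) = 5.026 × 0.498^0.969 / 3.70^1.673 = 5.026 × 0.5089 / 8.925 = 0.2866 d⁻¹.
k_2(13.4) = 0.2866 × 1.024^(13.4−20) = 0.2866 × 0.8551 = 0.2451 d⁻¹.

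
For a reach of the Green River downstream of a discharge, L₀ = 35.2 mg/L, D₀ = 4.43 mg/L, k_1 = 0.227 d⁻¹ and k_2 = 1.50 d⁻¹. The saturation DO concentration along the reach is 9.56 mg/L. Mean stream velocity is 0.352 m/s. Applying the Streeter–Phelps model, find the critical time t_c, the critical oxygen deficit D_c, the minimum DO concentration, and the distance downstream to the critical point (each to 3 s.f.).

t_c = [1/(k_2−k_1)] ln[(k_2/k_1)(1 − D₀(k_2−k_1)/(k_1 L₀))]
= [1/(1.50−0.227)] ln[(1.50/0.227)(1 − 4.43×1.273/(0.227×35.2))]
= (1/1.273) ln[6.608 × 0.2942] = 0.7855 × ln(1.944) = 0.7855 × 0.6649 = 0.5223 d.
D_c = (k_1/k_2) L₀ e^(−k_1 t_c) = (0.227/1.50) × 35.2 × e^(−0.227×0.5223) = 0.1513 × 35.2 × 0.8882 = 4.731 mg/L.
Minimum DO = C_s − D_c = 9.56 − 4.731 = 4.829 mg/L.
x_c = v t_c = 0.352 m/s × 0.5223 d × 86400 s/d = 15880 m ≈ 15.9 km.

t_c ≈ 0.522 d; D_c ≈ 4.73 mg/L; min DO ≈ 4.83 mg/L; x_c ≈ 15.9 km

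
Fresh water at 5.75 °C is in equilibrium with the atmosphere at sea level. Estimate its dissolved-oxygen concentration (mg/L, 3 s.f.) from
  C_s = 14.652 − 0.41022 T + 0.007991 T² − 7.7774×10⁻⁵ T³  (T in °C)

C_s ≈ 12.5 mg/L

C_s = 14.652 − 0.41022×5.75 + 0.007991×5.75² − 7.7774×10⁻⁵×5.75³ = 12.54 mg/L.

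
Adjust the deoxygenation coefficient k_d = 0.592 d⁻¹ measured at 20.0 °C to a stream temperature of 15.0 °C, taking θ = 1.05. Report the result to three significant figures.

k_d ≈ 0.464 d⁻¹

k_d(T₂) = k_d(T₁) · θ^(T₂−T₁) = 0.592 × 1.05^(15.0−20.0)
= 0.592 × 1.05^-5.00 = 0.592 × 0.7835 = 0.4638 d⁻¹.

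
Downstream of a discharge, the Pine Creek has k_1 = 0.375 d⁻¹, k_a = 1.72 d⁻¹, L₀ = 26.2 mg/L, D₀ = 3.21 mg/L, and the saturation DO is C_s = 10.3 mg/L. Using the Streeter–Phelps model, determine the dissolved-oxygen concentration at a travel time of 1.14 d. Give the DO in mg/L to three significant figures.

k_1 L₀/(k_a−k_1) = 0.375×26.2/(1.72−0.375) = 9.825/1.345 = 7.305 mg/L.
e^(−k_1 t) = e^(−0.375×1.140) = 0.6521; e^(−k_a t) = e^(−1.72×1.140) = 0.1407.
D = 7.305 × (0.6521 − 0.1407) + 3.21 × 0.1407 = 3.736 + 0.4518 = 4.187 mg/L.
DO = C_s − D = 10.3 − 4.187 = 6.113 mg/L.

DO ≈ 6.11 mg/L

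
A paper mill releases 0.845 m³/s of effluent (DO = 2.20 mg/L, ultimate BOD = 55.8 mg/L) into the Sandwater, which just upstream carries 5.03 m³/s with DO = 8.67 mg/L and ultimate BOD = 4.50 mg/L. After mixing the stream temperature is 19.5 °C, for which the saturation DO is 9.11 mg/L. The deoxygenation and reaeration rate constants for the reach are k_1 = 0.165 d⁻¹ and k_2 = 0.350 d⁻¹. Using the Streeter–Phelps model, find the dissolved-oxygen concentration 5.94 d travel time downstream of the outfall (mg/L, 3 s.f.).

Mixed DO = (5.03×8.67 + 0.845×2.20)/(5.03+0.845) = 45.47/5.875 = 7.739 mg/L.
Mixed L₀ = (5.03×4.50 + 0.845×55.8)/(5.875) = 69.79/5.875 = 11.88 mg/L.
Initial deficit D₀ = C_s − DO₀ = 9.11 − 7.739 = 1.371 mg/L.
D(5.94) = [0.165×11.88/(0.350−0.165)](e^(−0.165×5.94) − e^(−0.350×5.94)) + 1.371 e^(−0.350×5.94)
= 10.59 × (0.3753 − 0.1251) + 1.371 × 0.1251 = 2.822 mg/L.
DO = 9.11 − 2.822 = 6.288 mg/L.

DO ≈ 6.29 mg/L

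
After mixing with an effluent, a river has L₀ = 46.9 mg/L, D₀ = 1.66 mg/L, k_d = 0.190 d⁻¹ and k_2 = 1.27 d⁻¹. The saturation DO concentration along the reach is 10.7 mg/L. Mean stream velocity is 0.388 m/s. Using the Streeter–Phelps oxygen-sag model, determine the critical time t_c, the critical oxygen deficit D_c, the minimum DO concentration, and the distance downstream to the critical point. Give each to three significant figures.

t_c ≈ 1.55 d; D_c ≈ 5.23 mg/L; min DO ≈ 5.47 mg/L; x_c ≈ 52.0 km

t_c = [1/(k_2−k_d)] ln[(k_2/k_d)(1 − D₀(k_2−k_d)/(k_d L₀))]
= [1/(1.27−0.190)] ln[(1.27/0.190)(1 − 1.66×1.080/(0.190×46.9))]
= (1/1.080) ln[6.684 × 0.7988] = 0.9259 × ln(5.339) = 0.9259 × 1.675 = 1.551 d.
L(t_c) = L₀ e^(−k_d t_c) = 46.9 × 0.7448 = 34.93 mg/L, and at the critical point k_2 D_c = k_d L, so D_c = (0.190/1.27) × 34.93 = 5.226 mg/L.
Minimum DO = C_s − D_c = 10.7 − 5.226 = 5.474 mg/L.
x_c = v t_c = 0.388 m/s × 1.551 d × 86400 s/d = 52000 m ≈ 52.0 km.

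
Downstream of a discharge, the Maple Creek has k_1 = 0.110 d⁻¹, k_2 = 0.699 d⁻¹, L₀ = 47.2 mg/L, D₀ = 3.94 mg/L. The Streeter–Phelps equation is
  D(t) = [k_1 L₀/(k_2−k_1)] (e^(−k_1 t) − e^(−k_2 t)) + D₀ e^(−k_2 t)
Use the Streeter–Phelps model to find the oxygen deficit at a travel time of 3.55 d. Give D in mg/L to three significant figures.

k_1 L₀/(k_2−k_1) = 0.110×47.2/(0.699−0.110) = 5.192/0.5890 = 8.815 mg/L.
e^(−k_1 t) = e^(−0.110×3.550) = 0.6767; e^(−k_2 t) = e^(−0.699×3.550) = 0.08362.
D = 8.815 × (0.6767 − 0.08362) + 3.94 × 0.08362 = 5.228 + 0.3295 = 5.558 mg/L.

D ≈ 5.56 mg/L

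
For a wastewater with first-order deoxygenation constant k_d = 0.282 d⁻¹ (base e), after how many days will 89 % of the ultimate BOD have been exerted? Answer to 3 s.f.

t ≈ 7.83 d

y/L₀ = 1 − e^(−k_d t) = 0.89 ⇒ e^(−k_d t) = 0.110
t = −ln(0.110) / 0.282 = 2.207 / 0.282 = 7.827 d.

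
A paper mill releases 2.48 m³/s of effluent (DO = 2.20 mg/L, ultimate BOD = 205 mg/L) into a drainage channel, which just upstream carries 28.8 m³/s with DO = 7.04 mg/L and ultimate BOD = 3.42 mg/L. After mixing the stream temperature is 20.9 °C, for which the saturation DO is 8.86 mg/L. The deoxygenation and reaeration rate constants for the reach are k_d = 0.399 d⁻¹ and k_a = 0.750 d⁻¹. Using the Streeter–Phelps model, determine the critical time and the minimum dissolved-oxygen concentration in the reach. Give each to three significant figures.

t_c ≈ 1.50 d; minimum DO ≈ 3.18 mg/L

Mixed DO = (28.8×7.04 + 2.48×2.20)/(28.8+2.48) = 208.2/31.28 = 6.656 mg/L.
Mixed L₀ = (28.8×3.42 + 2.48×205)/(31.28) = 606.9/31.28 = 19.40 mg/L.
Initial deficit D₀ = C_s − DO₀ = 8.86 − 6.656 = 2.204 mg/L.
t_c = (1/0.3510) ln[(0.750/0.399)(1 − 2.204×0.3510/(0.399×19.40))] = 2.849 × ln(1.692) = 1.498 d.
D_c = (0.399/0.750) × 19.40 × e^(−0.399×1.498) = 0.5320 × 19.40 × 0.5500 = 5.678 mg/L.
Minimum DO = 8.86 − 5.678 = 3.182 mg/L.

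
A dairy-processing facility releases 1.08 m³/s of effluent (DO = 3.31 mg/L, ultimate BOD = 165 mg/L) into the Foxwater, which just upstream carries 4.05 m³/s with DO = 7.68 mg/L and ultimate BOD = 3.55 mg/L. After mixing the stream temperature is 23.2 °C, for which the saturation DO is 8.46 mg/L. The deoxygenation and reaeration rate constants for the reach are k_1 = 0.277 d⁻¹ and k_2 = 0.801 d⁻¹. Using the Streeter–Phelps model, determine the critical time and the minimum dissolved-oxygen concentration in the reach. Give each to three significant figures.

Mixed DO = (4.05×7.68 + 1.08×3.31)/(4.05+1.08) = 34.68/5.130 = 6.760 mg/L.
Mixed L₀ = (4.05×3.55 + 1.08×165)/(5.130) = 192.6/5.130 = 37.54 mg/L.
Initial deficit D₀ = C_s − DO₀ = 8.46 − 6.760 = 1.700 mg/L.
t_c = (1/0.5240) ln[(0.801/0.277)(1 − 1.700×0.5240/(0.277×37.54))] = 1.908 × ln(2.644) = 1.856 d.
D_c = (0.277/0.801) × 37.54 × e^(−0.277×1.856) = 0.3458 × 37.54 × 0.5981 = 7.765 mg/L.
Minimum DO = 8.46 − 7.765 = 0.6954 mg/L.

t_c ≈ 1.86 d; minimum DO ≈ 0.695 mg/L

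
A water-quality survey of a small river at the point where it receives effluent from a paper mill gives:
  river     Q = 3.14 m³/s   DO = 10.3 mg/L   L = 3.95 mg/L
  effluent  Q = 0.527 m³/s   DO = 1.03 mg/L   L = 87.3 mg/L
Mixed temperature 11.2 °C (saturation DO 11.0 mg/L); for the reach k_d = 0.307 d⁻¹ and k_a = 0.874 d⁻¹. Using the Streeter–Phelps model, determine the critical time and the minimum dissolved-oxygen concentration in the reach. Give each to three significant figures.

Mixed DO = (3.14×10.3 + 0.527×1.03)/(3.14+0.527) = 32.88/3.667 = 8.968 mg/L.
Mixed L₀ = (3.14×3.95 + 0.527×87.3)/(3.667) = 58.41/3.667 = 15.93 mg/L.
Initial deficit D₀ = C_s − DO₀ = 11.0 − 8.968 = 2.032 mg/L.
t_c = (1/0.5670) ln[(0.874/0.307)(1 − 2.032×0.5670/(0.307×15.93))] = 1.764 × ln(2.176) = 1.371 d.
D_c = (0.307/0.874) × 15.93 × e^(−0.307×1.371) = 0.3513 × 15.93 × 0.6564 = 3.673 mg/L.
Minimum DO = 11.0 − 3.673 = 7.327 mg/L.

t_c ≈ 1.37 d; minimum DO ≈ 7.33 mg/L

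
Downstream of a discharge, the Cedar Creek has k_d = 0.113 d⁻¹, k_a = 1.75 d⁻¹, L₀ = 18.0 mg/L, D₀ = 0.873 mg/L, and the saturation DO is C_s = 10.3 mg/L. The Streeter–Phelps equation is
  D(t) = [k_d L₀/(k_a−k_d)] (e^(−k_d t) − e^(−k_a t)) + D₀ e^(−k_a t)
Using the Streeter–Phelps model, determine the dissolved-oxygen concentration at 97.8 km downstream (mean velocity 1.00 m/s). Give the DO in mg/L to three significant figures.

Travel time t = x/v = 97.8 km / (1.00 m/s) = 97800 m / 1.00 m/s = 97800 s = 1.132 d.
k_d L₀/(k_a−k_d) = 0.113×18.0/(1.75−0.113) = 2.034/1.637 = 1.243 mg/L.
e^(−k_d t) = e^(−0.113×1.132) = 0.8799; e^(−k_a t) = e^(−1.75×1.132) = 0.1379.
D = 1.243 × (0.8799 − 0.1379) + 0.873 × 0.1379 = 0.9219 + 0.1204 = 1.042 mg/L.
DO = C_s − D = 10.3 − 1.042 = 9.258 mg/L.

DO ≈ 9.26 mg/L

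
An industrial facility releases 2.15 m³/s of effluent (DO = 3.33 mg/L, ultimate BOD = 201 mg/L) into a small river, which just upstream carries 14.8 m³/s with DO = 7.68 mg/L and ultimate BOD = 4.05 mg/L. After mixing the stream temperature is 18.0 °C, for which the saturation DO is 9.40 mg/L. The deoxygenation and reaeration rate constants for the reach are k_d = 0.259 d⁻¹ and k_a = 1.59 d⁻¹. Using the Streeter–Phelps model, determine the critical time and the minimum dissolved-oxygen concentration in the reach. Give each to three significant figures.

t_c ≈ 0.977 d; minimum DO ≈ 5.73 mg/L

Mixed DO = (14.8×7.68 + 2.15×3.33)/(14.8+2.15) = 120.8/16.95 = 7.128 mg/L.
Mixed L₀ = (14.8×4.05 + 2.15×201)/(16.95) = 492.1/16.95 = 29.03 mg/L.
Initial deficit D₀ = C_s − DO₀ = 9.40 − 7.128 = 2.272 mg/L.
t_c = (1/1.331) ln[(1.59/0.259)(1 − 2.272×1.331/(0.259×29.03))] = 0.7513 × ln(3.670) = 0.9769 d.
D_c = (0.259/1.59) × 29.03 × e^(−0.259×0.9769) = 0.1629 × 29.03 × 0.7765 = 3.672 mg/L.
Minimum DO = 9.40 − 3.672 = 5.728 mg/L.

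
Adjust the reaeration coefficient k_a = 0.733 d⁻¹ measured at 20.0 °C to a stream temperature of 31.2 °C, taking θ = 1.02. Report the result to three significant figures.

k_a ≈ 0.915 d⁻¹

k_a(T₂) = k_a(T₁) · θ^(T₂−T₁) = 0.733 × 1.02^(31.2−20.0)
= 0.733 × 1.02^11.2 = 0.733 × 1.248 = 0.9150 d⁻¹.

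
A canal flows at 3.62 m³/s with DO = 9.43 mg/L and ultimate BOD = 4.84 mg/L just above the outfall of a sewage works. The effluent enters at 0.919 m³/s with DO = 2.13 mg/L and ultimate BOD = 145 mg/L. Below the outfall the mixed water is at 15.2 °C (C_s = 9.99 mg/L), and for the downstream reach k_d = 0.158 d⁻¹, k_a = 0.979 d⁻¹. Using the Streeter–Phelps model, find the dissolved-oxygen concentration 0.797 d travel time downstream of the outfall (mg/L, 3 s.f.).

DO ≈ 6.35 mg/L

Mixed DO = (3.62×9.43 + 0.919×2.13)/(3.62+0.919) = 36.09/4.539 = 7.952 mg/L.
Mixed L₀ = (3.62×4.84 + 0.919×145)/(4.539) = 150.8/4.539 = 33.22 mg/L.
Initial deficit D₀ = C_s − DO₀ = 9.99 − 7.952 = 2.038 mg/L.
D(0.797) = [0.158×33.22/(0.979−0.158)](e^(−0.158×0.797) − e^(−0.979×0.797)) + 2.038 e^(−0.979×0.797)
= 6.393 × (0.8817 − 0.4583) + 2.038 × 0.4583 = 3.641 mg/L.
DO = 9.99 − 3.641 = 6.349 mg/L.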